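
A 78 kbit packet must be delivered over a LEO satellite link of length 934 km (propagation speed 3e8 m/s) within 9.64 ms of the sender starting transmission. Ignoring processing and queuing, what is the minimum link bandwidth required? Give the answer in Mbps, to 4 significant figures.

11.95 Mbps

Propagation delay = 934000 / 300000000 = 3.11333 ms.
Transmission budget = 9.64 − 3.11333 = 6.52667 ms.
R ≥ L / t_tx = 78000 bits / 0.00652667 s = 11.95 Mbps.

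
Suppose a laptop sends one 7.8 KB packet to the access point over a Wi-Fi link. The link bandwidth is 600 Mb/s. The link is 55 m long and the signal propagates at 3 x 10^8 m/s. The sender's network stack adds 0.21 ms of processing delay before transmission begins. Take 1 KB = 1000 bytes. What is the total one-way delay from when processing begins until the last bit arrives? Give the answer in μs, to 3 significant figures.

L = 62400 bits.
Transmission delay = L/R = 62400 / 600000000 = 104 μs.
Propagation delay = d/s = 55 m / 300000000 m/s = 0.183333 μs.
Plus processing delay 0.21 ms = 210 μs.
Total = 314 μs.

314 μs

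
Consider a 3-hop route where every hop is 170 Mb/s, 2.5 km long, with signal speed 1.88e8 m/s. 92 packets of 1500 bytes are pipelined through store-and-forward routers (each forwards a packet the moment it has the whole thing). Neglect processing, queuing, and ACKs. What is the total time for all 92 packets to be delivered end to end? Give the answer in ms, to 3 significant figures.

6.68 ms

Per-hop transmission t_tx = L/R = 12000/170000000 = 0.0705882 ms.
Per-hop propagation t_prop = 2500/188000000 = 0.0132979 ms.
Pipeline fill: first packet needs 3·t_tx to clear all hops; remaining 91 packets each add one t_tx.
Total = (3+92-1)·t_tx + 3·t_prop = 94·0.0705882 + 3·0.0132979 = 6.68 ms.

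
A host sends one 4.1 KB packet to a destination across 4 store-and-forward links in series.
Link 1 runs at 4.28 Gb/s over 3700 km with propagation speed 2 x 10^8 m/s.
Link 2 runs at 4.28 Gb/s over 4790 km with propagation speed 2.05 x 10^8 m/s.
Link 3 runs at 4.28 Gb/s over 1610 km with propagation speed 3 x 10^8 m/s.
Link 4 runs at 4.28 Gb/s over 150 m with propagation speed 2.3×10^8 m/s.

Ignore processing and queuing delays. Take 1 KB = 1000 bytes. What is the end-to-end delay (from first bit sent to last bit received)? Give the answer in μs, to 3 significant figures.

47300 μs

L = 32800 bits.
Transmission delay per hop = L/R = 32800/4.28e+09 = 7.66355 μs; 4 hops → 30.6542 μs.
Propagation delays (d/s per hop): 18500, 23365.9, 5366.67, 0.652174 μs; sum = 47233.2 μs.
End-to-end = 47300 μs.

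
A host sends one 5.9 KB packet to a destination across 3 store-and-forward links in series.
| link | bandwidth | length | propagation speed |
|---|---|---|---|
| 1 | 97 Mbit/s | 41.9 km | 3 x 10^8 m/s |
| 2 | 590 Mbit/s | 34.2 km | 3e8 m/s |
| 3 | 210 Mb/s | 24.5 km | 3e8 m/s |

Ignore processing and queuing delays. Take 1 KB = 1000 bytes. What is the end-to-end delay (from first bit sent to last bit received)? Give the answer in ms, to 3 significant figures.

L = 47200 bits.
Transmission delays (L/R per hop): 0.486598, 0.08, 0.224762 ms; sum = 0.79136 ms.
Propagation delays (d/s per hop): 0.139667, 0.114, 0.0816667 ms; sum = 0.335333 ms.
End-to-end = 1.13 ms.

1.13 ms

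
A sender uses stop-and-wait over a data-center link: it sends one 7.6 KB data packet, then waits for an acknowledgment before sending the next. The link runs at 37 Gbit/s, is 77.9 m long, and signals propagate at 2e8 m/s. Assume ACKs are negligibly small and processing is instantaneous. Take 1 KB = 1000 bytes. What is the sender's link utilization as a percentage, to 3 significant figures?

t_tx = L/R = 60800/37000000000 = 1.64324e-06 s.
t_prop = 77.9/200000000 = 3.895e-07 s; RTT = 7.79e-07 s.
Cycle = t_tx + RTT = 2.42224e-06 s.
Utilization = t_tx / cycle = 1.64324e-06/2.42224e-06 = 67.8 %.

67.8 %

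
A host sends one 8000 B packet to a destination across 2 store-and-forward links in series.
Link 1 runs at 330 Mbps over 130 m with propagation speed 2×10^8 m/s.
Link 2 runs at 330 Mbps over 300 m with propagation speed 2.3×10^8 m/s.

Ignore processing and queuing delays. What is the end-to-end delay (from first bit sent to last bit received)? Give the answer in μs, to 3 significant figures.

L = 8000 × 8 = 64000 bits.
Transmission delay per hop = L/R = 64000/330000000 = 193.939 μs; 2 hops → 387.879 μs.
Propagation delays (d/s per hop): 0.65, 1.30435 μs; sum = 1.95435 μs.
End-to-end = 390 μs.

390 μs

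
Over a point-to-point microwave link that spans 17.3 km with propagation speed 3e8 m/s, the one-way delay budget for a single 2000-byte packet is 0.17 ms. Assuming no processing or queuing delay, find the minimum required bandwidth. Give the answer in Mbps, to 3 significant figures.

L = 16000 bits.
Propagation delay = 17300 / 300000000 = 0.0576667 ms.
Transmission budget = 0.17 − 0.0576667 = 0.112333 ms.
R ≥ L / t_tx = 16000 bits / 0.000112333 s = 142 Mbps.

142 Mbps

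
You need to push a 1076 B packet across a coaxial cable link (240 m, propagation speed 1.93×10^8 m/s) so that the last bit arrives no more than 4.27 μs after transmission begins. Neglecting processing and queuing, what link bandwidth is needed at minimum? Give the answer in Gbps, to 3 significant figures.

L = 8608 bits.
Propagation delay = 240 / 193000000 = 1.24352 μs.
Transmission budget = 4.27 − 1.24352 = 3.02648 μs.
R ≥ L / t_tx = 8608 bits / 3.02648e-06 s = 2.84 Gbps.

2.84 Gbps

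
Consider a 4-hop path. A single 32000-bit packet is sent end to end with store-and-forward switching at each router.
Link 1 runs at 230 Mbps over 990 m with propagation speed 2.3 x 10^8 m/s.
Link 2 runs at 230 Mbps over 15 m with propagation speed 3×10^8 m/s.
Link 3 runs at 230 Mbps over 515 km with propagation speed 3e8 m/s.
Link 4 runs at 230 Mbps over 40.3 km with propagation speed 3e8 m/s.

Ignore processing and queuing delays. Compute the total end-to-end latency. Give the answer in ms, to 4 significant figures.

Transmission delay per hop = L/R = 32000/230000000 = 0.13913 ms; 4 hops → 0.556522 ms.
Propagation delays (d/s per hop): 0.00430435, 5e-05, 1.71667, 0.134333 ms; sum = 1.85535 ms.
End-to-end = 2.412 ms.

2.412 ms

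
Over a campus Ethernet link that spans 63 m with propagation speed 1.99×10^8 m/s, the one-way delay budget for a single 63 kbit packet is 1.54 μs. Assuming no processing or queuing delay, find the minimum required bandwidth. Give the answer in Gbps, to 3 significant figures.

51.5 Gbps

Propagation delay = 63 / 199000000 = 0.316583 μs.
Transmission budget = 1.54 − 0.316583 = 1.22342 μs.
R ≥ L / t_tx = 63000 bits / 1.22342e-06 s = 51.5 Gbps.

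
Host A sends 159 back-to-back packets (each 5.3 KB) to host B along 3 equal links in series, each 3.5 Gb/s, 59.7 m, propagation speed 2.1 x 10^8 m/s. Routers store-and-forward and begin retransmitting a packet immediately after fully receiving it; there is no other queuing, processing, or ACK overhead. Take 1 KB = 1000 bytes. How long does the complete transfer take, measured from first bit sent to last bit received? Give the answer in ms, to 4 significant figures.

1.951 ms

Per-hop transmission t_tx = L/R = 42400/3500000000 = 0.0121143 ms.
Per-hop propagation t_prop = 59.7/210000000 = 0.000284286 ms.
Pipeline fill: first packet needs 3·t_tx to clear all hops; remaining 158 packets each add one t_tx.
Total = (3+159-1)·t_tx + 3·t_prop = 161·0.0121143 + 3·0.000284286 = 1.951 ms.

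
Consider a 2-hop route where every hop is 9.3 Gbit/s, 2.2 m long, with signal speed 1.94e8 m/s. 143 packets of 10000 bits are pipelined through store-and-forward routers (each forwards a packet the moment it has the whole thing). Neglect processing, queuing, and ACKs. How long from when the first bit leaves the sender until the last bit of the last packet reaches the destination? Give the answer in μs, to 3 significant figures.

Per-hop transmission t_tx = L/R = 10000/9300000000 = 1.07527 μs.
Per-hop propagation t_prop = 2.2/194000000 = 0.0113402 μs.
Pipeline fill: first packet needs 2·t_tx to clear all hops; remaining 142 packets each add one t_tx.
Total = (2+143-1)·t_tx + 2·t_prop = 144·1.07527 + 2·0.0113402 = 155 μs.

155 μs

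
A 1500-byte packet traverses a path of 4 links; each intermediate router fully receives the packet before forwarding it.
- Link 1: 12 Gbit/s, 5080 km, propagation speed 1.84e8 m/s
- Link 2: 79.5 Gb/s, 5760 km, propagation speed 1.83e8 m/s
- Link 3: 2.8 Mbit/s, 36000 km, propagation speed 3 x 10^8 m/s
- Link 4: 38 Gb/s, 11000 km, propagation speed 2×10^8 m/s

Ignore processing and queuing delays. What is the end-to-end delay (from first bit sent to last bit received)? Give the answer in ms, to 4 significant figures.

L = 1500 × 8 = 12000 bits.
Transmission delays (L/R per hop): 0.001, 0.000150943, 4.28571, 0.000315789 ms; sum = 4.28718 ms.
Propagation delays (d/s per hop): 27.6087, 31.4754, 120, 55 ms; sum = 234.084 ms.
End-to-end = 238.4 ms.

238.4 ms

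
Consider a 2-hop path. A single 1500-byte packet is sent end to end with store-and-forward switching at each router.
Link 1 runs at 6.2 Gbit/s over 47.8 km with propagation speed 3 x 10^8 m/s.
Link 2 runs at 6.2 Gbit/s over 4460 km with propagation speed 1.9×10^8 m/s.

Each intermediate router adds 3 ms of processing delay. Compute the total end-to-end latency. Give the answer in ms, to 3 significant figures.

L = 1500 × 8 = 12000 bits.
Transmission delay per hop = L/R = 12000/6200000000 = 0.00193548 ms; 2 hops → 0.00387097 ms.
Propagation delays (d/s per hop): 0.159333, 23.4737 ms; sum = 23.633 ms.
Processing at 1 router(s): 1 × 3 ms = 3 ms.
End-to-end = 26.6 ms.

26.6 ms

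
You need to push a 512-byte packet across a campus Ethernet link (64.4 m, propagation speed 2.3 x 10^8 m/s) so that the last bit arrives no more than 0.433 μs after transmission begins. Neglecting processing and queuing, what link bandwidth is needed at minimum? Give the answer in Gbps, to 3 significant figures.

L = 4096 bits.
Propagation delay = 64.4 / 2.3e+08 = 0.28 μs.
Transmission budget = 0.433 − 0.28 = 0.153 μs.
R ≥ L / t_tx = 4096 bits / 1.53e-07 s = 26.8 Gbps.

26.8 Gbps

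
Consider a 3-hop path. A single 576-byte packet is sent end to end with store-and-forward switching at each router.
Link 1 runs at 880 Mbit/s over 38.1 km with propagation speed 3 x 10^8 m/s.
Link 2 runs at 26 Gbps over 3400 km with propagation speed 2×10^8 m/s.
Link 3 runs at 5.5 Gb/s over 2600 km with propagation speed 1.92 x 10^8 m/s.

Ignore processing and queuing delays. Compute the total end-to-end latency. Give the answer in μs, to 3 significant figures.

30700 μs

L = 576 × 8 = 4608 bits.
Transmission delays (L/R per hop): 5.23636, 0.177231, 0.837818 μs; sum = 6.25141 μs.
Propagation delays (d/s per hop): 127, 17000, 13541.7 μs; sum = 30668.7 μs.
End-to-end = 30700 μs.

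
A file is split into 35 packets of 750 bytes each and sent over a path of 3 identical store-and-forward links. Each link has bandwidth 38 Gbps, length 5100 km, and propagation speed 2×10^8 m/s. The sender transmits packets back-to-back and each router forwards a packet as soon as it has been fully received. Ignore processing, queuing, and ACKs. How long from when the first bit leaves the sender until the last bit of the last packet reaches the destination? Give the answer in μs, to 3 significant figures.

Per-hop transmission t_tx = L/R = 6000/38000000000 = 0.157895 μs.
Per-hop propagation t_prop = 5100000/200000000 = 25500 μs.
Pipeline fill: first packet needs 3·t_tx to clear all hops; remaining 34 packets each add one t_tx.
Total = (3+35-1)·t_tx + 3·t_prop = 37·0.157895 + 3·25500 = 76500 μs.

76500 μs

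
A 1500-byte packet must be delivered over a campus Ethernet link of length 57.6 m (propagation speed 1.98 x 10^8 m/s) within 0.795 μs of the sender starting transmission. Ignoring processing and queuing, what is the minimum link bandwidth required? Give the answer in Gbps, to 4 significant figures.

23.81 Gbps

L = 12000 bits.
Propagation delay = 57.6 / 198000000 = 0.290909 μs.
Transmission budget = 0.795 − 0.290909 = 0.504091 μs.
R ≥ L / t_tx = 12000 bits / 5.04091e-07 s = 23.81 Gbps.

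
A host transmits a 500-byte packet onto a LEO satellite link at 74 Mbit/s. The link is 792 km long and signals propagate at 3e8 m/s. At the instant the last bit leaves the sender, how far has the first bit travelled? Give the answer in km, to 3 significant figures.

16.2 km

t_tx = L/R = 4000/74000000 = 5.40541e-05 s.
Distance = s × t_tx = 300000000 × 5.40541e-05 = 16.2 km.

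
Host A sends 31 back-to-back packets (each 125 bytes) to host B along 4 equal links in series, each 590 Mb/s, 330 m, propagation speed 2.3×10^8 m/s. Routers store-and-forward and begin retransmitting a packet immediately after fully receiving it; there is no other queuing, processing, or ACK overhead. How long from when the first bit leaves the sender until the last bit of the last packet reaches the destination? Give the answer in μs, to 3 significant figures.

63.4 μs

Per-hop transmission t_tx = L/R = 1000/590000000 = 1.69492 μs.
Per-hop propagation t_prop = 330/2.3e+08 = 1.43478 μs.
Pipeline fill: first packet needs 4·t_tx to clear all hops; remaining 30 packets each add one t_tx.
Total = (4+31-1)·t_tx + 4·t_prop = 34·1.69492 + 4·1.43478 = 63.4 μs.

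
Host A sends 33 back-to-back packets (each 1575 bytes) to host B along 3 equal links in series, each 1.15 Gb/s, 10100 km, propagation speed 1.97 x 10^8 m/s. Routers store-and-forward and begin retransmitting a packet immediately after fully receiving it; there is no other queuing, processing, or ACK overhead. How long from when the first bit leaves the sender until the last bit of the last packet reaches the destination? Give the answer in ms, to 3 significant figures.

Per-hop transmission t_tx = L/R = 12600/1150000000 = 0.0109565 ms.
Per-hop propagation t_prop = 10100000/197000000 = 51.269 ms.
Pipeline fill: first packet needs 3·t_tx to clear all hops; remaining 32 packets each add one t_tx.
Total = (3+33-1)·t_tx + 3·t_prop = 35·0.0109565 + 3·51.269 = 154 ms.

154 ms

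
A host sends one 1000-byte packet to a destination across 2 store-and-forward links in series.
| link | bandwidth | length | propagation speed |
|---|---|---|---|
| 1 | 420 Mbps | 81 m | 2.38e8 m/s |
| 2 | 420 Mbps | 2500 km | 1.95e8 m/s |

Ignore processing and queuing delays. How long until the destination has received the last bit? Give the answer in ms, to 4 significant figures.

L = 1000 × 8 = 8000 bits.
Transmission delay per hop = L/R = 8000/420000000 = 0.0190476 ms; 2 hops → 0.0380952 ms.
Propagation delays (d/s per hop): 0.000340336, 12.8205 ms; sum = 12.8209 ms.
End-to-end = 12.86 ms.

12.86 ms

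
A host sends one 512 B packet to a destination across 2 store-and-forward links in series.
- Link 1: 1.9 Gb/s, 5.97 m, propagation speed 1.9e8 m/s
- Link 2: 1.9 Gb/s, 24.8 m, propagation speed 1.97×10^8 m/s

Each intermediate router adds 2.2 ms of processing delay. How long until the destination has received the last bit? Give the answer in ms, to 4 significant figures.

L = 512 × 8 = 4096 bits.
Transmission delay per hop = L/R = 4096/1900000000 = 0.00215579 ms; 2 hops → 0.00431158 ms.
Propagation delays (d/s per hop): 3.14211e-05, 0.000125888 ms; sum = 0.000157309 ms.
Processing at 1 router(s): 1 × 2.2 ms = 2.2 ms.
End-to-end = 2.204 ms.

2.204 ms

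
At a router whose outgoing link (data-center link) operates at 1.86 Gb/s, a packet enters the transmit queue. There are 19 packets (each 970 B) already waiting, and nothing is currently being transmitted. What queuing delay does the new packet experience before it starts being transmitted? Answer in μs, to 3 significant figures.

Each queued packet: L/R = 7760/1860000000 = 4.17204 μs.
19 queued → 79.2688 μs.
Queuing delay = 79.3 μs.

79.3 μs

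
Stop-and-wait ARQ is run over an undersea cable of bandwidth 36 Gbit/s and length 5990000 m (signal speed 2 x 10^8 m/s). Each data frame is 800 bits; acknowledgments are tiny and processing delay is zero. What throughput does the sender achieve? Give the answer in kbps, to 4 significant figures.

13.36 kbps

t_tx = L/R = 800/36000000000 = 2.22222e-08 s.
t_prop = 5990000/200000000 = 0.02995 s; RTT = 0.0599 s.
Cycle = t_tx + RTT = 0.0599 s.
Throughput = L / cycle = 800 / 0.0599 = 13.36 kbps.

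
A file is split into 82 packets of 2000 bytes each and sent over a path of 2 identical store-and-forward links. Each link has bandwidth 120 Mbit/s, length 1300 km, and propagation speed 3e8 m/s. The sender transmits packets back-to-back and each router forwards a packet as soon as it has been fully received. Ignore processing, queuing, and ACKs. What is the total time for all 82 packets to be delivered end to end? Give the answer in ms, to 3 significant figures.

Per-hop transmission t_tx = L/R = 16000/120000000 = 0.133333 ms.
Per-hop propagation t_prop = 1300000/300000000 = 4.33333 ms.
Pipeline fill: first packet needs 2·t_tx to clear all hops; remaining 81 packets each add one t_tx.
Total = (2+82-1)·t_tx + 2·t_prop = 83·0.133333 + 2·4.33333 = 19.7 ms.

19.7 ms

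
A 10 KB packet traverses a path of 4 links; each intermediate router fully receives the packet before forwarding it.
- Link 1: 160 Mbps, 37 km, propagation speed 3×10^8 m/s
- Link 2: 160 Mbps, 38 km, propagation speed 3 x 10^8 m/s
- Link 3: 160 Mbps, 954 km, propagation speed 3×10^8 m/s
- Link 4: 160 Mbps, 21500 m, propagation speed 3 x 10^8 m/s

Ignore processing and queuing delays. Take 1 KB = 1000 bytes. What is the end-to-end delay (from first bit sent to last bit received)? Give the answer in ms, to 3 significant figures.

L = 80000 bits.
Transmission delay per hop = L/R = 80000/160000000 = 0.5 ms; 4 hops → 2 ms.
Propagation delays (d/s per hop): 0.123333, 0.126667, 3.18, 0.0716667 ms; sum = 3.50167 ms.
End-to-end = 5.50 ms.

5.50 ms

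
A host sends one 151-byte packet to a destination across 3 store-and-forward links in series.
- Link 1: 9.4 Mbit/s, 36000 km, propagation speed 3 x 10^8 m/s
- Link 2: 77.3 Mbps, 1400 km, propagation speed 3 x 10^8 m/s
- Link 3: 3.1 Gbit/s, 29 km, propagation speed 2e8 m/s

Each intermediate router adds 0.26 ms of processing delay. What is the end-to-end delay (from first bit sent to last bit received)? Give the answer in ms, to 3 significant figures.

125 ms

L = 151 × 8 = 1208 bits.
Transmission delays (L/R per hop): 0.128511, 0.0156274, 0.000389677 ms; sum = 0.144528 ms.
Propagation delays (d/s per hop): 120, 4.66667, 0.145 ms; sum = 124.812 ms.
Processing at 2 router(s): 2 × 0.26 ms = 0.52 ms.
End-to-end = 125 ms.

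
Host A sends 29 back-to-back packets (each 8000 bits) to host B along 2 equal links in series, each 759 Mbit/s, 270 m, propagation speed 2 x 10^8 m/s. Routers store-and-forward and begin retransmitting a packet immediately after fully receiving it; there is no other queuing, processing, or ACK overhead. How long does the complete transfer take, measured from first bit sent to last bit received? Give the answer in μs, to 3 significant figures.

319 μs

Per-hop transmission t_tx = L/R = 8000/759000000 = 10.5402 μs.
Per-hop propagation t_prop = 270/200000000 = 1.35 μs.
Pipeline fill: first packet needs 2·t_tx to clear all hops; remaining 28 packets each add one t_tx.
Total = (2+29-1)·t_tx + 2·t_prop = 30·10.5402 + 2·1.35 = 319 μs.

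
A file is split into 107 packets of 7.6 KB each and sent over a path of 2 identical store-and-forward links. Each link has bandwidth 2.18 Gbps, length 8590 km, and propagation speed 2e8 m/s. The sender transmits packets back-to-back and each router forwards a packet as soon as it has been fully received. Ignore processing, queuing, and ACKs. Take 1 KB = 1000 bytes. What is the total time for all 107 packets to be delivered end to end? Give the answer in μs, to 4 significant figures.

Per-hop transmission t_tx = L/R = 60800/2180000000 = 27.8899 μs.
Per-hop propagation t_prop = 8590000/200000000 = 42950 μs.
Pipeline fill: first packet needs 2·t_tx to clear all hops; remaining 106 packets each add one t_tx.
Total = (2+107-1)·t_tx + 2·t_prop = 108·27.8899 + 2·42950 = 88910 μs.

88910 μs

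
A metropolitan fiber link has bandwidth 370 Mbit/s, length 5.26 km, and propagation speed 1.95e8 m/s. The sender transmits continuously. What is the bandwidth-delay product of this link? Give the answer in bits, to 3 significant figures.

9980 bits

Propagation delay = 5260 / 195000000 = 2.69744e-05 s.
BDP = R × t_prop = 370000000 × 2.69744e-05 = 9980.51 bits.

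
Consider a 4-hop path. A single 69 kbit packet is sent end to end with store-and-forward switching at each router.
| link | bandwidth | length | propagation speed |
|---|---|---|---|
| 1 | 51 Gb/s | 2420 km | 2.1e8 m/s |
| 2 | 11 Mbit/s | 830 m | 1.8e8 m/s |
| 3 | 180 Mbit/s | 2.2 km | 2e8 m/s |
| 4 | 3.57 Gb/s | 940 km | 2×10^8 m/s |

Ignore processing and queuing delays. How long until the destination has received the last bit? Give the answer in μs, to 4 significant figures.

L = 69000 bits.
Transmission delays (L/R per hop): 1.35294, 6272.73, 383.333, 19.3277 μs; sum = 6676.74 μs.
Propagation delays (d/s per hop): 11523.8, 4.61111, 11, 4700 μs; sum = 16239.4 μs.
End-to-end = 22920 μs.

22920 μs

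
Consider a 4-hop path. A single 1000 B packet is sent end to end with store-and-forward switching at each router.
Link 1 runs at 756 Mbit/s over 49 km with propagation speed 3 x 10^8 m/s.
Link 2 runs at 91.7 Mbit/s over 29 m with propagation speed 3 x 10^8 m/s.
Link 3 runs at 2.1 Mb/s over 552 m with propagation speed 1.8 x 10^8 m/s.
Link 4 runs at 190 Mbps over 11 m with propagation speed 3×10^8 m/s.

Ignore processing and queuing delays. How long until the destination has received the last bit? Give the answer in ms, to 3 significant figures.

L = 1000 × 8 = 8000 bits.
Transmission delays (L/R per hop): 0.010582, 0.087241, 3.80952, 0.0421053 ms; sum = 3.94945 ms.
Propagation delays (d/s per hop): 0.163333, 9.66667e-05, 0.00306667, 3.66667e-05 ms; sum = 0.166533 ms.
End-to-end = 4.12 ms.

4.12 ms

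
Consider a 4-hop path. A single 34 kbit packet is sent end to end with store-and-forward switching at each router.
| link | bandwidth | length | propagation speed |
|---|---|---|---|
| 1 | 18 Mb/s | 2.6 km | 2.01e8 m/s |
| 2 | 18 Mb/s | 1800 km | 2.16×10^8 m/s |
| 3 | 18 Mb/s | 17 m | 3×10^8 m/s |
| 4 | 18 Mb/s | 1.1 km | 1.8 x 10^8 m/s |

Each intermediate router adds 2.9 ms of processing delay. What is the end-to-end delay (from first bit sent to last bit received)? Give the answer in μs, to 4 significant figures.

24610 μs

L = 34000 bits.
Transmission delay per hop = L/R = 34000/18000000 = 1888.89 μs; 4 hops → 7555.56 μs.
Propagation delays (d/s per hop): 12.9353, 8333.33, 0.0566667, 6.11111 μs; sum = 8352.44 μs.
Processing at 3 router(s): 3 × 2.9 ms = 8700 μs.
End-to-end = 24610 μs.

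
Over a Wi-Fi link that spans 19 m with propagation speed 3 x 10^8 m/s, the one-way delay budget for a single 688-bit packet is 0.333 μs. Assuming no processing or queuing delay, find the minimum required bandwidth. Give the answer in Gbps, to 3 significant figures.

2.55 Gbps

Propagation delay = 19 / 300000000 = 0.0633333 μs.
Transmission budget = 0.333 − 0.0633333 = 0.269667 μs.
R ≥ L / t_tx = 688 bits / 2.69667e-07 s = 2.55 Gbps.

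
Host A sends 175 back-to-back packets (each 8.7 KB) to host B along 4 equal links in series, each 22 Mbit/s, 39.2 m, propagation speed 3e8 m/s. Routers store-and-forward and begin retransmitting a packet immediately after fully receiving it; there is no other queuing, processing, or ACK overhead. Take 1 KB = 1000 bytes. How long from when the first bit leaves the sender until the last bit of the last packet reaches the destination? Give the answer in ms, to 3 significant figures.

Per-hop transmission t_tx = L/R = 69600/22000000 = 3.16364 ms.
Per-hop propagation t_prop = 39.2/300000000 = 0.000130667 ms.
Pipeline fill: first packet needs 4·t_tx to clear all hops; remaining 174 packets each add one t_tx.
Total = (4+175-1)·t_tx + 4·t_prop = 178·3.16364 + 4·0.000130667 = 563 ms.

563 ms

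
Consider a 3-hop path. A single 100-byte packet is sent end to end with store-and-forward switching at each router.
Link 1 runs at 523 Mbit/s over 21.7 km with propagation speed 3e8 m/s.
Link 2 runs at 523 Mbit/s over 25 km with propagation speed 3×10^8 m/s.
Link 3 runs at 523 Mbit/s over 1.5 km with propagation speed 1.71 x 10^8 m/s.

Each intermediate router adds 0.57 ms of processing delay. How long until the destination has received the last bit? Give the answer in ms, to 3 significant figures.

L = 100 × 8 = 800 bits.
Transmission delay per hop = L/R = 800/523000000 = 0.00152964 ms; 3 hops → 0.00458891 ms.
Propagation delays (d/s per hop): 0.0723333, 0.0833333, 0.00877193 ms; sum = 0.164439 ms.
Processing at 2 router(s): 2 × 0.57 ms = 1.14 ms.
End-to-end = 1.31 ms.

1.31 ms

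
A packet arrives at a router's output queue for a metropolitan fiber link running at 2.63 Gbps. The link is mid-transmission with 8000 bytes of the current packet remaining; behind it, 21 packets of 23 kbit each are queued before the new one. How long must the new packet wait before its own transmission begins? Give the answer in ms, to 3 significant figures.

Each queued packet: L/R = 23000/2630000000 = 0.00874525 ms.
21 queued → 0.18365 ms.
Plus remaining 64000 bits of current packet: 0.0243346 ms.
Queuing delay = 0.208 ms.

0.208 ms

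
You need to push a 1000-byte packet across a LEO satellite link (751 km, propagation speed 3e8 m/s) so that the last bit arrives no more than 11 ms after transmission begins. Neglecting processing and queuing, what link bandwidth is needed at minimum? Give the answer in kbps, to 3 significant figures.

942 kbps

L = 8000 bits.
Propagation delay = 751000 / 300000000 = 2.50333 ms.
Transmission budget = 11 − 2.50333 = 8.49667 ms.
R ≥ L / t_tx = 8000 bits / 0.00849667 s = 942 kbps.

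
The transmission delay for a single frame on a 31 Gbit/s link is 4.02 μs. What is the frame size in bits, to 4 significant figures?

L = R × t_tx = 31000000000 b/s × 4.02e-06 s = 124620 bits.

124600 bits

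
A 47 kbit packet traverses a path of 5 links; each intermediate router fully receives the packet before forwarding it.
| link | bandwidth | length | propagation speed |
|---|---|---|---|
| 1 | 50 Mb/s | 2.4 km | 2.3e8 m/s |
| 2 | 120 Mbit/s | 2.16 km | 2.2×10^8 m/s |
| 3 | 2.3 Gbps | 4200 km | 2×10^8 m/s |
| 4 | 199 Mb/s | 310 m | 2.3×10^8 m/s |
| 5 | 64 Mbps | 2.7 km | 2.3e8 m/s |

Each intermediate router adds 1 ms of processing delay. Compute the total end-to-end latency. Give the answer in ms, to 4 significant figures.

L = 47000 bits.
Transmission delays (L/R per hop): 0.94, 0.391667, 0.0204348, 0.236181, 0.734375 ms; sum = 2.32266 ms.
Propagation delays (d/s per hop): 0.0104348, 0.00981818, 21, 0.00134783, 0.0117391 ms; sum = 21.0333 ms.
Processing at 4 router(s): 4 × 1 ms = 4 ms.
End-to-end = 27.36 ms.

27.36 ms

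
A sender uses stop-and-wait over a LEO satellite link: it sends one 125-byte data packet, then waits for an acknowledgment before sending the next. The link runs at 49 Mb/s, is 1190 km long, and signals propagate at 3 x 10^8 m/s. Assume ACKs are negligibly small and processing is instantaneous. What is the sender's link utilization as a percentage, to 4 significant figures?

0.2566 %

t_tx = L/R = 1000/49000000 = 2.04082e-05 s.
t_prop = 1190000/300000000 = 0.00396667 s; RTT = 0.00793333 s.
Cycle = t_tx + RTT = 0.00795374 s.
Utilization = t_tx / cycle = 2.04082e-05/0.00795374 = 0.2566 %.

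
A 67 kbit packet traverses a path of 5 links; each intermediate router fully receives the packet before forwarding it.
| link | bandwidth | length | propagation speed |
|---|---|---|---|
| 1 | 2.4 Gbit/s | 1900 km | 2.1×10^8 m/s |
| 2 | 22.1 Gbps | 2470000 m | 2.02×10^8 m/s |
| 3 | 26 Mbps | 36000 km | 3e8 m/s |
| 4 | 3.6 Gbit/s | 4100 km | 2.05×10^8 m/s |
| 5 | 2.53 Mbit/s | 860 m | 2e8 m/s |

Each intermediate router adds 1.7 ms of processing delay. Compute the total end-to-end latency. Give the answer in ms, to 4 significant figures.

197.2 ms

L = 67000 bits.
Transmission delays (L/R per hop): 0.0279167, 0.00303167, 2.57692, 0.0186111, 26.4822 ms; sum = 29.1087 ms.
Propagation delays (d/s per hop): 9.04762, 12.2277, 120, 20, 0.0043 ms; sum = 161.28 ms.
Processing at 4 router(s): 4 × 1.7 ms = 6.8 ms.
End-to-end = 197.2 ms.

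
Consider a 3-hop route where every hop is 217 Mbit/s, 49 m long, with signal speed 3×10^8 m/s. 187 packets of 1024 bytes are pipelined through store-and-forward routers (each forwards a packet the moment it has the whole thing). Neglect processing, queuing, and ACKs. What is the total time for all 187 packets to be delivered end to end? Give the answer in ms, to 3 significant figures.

7.14 ms

Per-hop transmission t_tx = L/R = 8192/217000000 = 0.0377512 ms.
Per-hop propagation t_prop = 49/300000000 = 0.000163333 ms.
Pipeline fill: first packet needs 3·t_tx to clear all hops; remaining 186 packets each add one t_tx.
Total = (3+187-1)·t_tx + 3·t_prop = 189·0.0377512 + 3·0.000163333 = 7.14 ms.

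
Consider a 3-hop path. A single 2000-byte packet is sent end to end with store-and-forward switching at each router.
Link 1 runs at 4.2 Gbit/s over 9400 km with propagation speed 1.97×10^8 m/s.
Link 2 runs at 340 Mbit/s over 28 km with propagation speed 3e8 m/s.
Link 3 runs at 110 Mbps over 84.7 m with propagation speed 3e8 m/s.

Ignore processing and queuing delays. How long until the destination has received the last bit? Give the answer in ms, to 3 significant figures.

48.0 ms

L = 2000 × 8 = 16000 bits.
Transmission delays (L/R per hop): 0.00380952, 0.0470588, 0.145455 ms; sum = 0.196323 ms.
Propagation delays (d/s per hop): 47.7157, 0.0933333, 0.000282333 ms; sum = 47.8094 ms.
End-to-end = 48.0 ms.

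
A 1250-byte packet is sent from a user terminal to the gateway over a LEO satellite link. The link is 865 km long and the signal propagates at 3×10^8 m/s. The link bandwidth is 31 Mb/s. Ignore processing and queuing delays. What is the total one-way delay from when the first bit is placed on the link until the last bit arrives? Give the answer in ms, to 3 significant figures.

3.21 ms

L = 1250 × 8 = 10000 bits.
Transmission delay = L/R = 10000 / 31000000 = 0.322581 ms.
Propagation delay = d/s = 865000 m / 300000000 m/s = 2.88333 ms.
Total = 3.21 ms.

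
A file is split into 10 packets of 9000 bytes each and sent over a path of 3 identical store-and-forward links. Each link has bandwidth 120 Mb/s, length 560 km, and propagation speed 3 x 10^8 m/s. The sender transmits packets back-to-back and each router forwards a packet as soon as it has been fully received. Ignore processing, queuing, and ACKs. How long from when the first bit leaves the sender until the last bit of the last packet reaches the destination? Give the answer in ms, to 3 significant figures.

12.8 ms

Per-hop transmission t_tx = L/R = 72000/120000000 = 0.6 ms.
Per-hop propagation t_prop = 560000/300000000 = 1.86667 ms.
Pipeline fill: first packet needs 3·t_tx to clear all hops; remaining 9 packets each add one t_tx.
Total = (3+10-1)·t_tx + 3·t_prop = 12·0.6 + 3·1.86667 = 12.8 ms.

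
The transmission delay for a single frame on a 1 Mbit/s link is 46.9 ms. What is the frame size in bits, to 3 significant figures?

L = R × t_tx = 1000000 b/s × 0.0469 s = 46900 bits.

46900 bits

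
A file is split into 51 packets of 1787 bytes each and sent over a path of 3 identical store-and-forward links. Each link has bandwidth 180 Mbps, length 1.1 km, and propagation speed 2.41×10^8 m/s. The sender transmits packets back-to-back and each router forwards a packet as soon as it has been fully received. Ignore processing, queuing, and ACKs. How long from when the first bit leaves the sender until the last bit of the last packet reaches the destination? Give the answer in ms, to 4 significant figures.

4.223 ms

Per-hop transmission t_tx = L/R = 14296/180000000 = 0.0794222 ms.
Per-hop propagation t_prop = 1100/241000000 = 0.00456432 ms.
Pipeline fill: first packet needs 3·t_tx to clear all hops; remaining 50 packets each add one t_tx.
Total = (3+51-1)·t_tx + 3·t_prop = 53·0.0794222 + 3·0.00456432 = 4.223 ms.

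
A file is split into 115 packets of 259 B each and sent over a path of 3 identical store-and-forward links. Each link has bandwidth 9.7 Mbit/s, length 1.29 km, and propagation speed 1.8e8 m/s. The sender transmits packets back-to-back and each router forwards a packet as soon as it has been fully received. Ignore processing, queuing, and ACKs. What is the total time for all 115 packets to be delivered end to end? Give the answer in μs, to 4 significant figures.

25010 μs

Per-hop transmission t_tx = L/R = 2072/9700000 = 213.608 μs.
Per-hop propagation t_prop = 1290/180000000 = 7.16667 μs.
Pipeline fill: first packet needs 3·t_tx to clear all hops; remaining 114 packets each add one t_tx.
Total = (3+115-1)·t_tx + 3·t_prop = 117·213.608 + 3·7.16667 = 25010 μs.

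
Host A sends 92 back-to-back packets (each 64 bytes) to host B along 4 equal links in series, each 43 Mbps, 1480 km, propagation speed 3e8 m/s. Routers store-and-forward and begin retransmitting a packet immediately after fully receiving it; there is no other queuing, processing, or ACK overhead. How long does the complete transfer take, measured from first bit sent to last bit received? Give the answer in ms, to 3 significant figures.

20.9 ms

Per-hop transmission t_tx = L/R = 512/43000000 = 0.011907 ms.
Per-hop propagation t_prop = 1480000/300000000 = 4.93333 ms.
Pipeline fill: first packet needs 4·t_tx to clear all hops; remaining 91 packets each add one t_tx.
Total = (4+92-1)·t_tx + 4·t_prop = 95·0.011907 + 4·4.93333 = 20.9 ms.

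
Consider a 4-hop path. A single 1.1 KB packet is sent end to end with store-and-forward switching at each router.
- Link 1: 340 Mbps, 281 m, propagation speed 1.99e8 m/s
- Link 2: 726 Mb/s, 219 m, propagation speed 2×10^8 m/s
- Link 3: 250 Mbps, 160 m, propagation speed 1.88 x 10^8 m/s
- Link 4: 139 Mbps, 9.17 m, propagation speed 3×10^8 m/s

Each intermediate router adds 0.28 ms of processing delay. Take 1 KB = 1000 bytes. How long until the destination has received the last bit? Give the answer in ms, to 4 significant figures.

0.9799 ms

L = 8800 bits.
Transmission delays (L/R per hop): 0.0258824, 0.0121212, 0.0352, 0.0633094 ms; sum = 0.136513 ms.
Propagation delays (d/s per hop): 0.00141206, 0.001095, 0.000851064, 3.05667e-05 ms; sum = 0.00338869 ms.
Processing at 3 router(s): 3 × 0.28 ms = 0.84 ms.
End-to-end = 0.9799 ms.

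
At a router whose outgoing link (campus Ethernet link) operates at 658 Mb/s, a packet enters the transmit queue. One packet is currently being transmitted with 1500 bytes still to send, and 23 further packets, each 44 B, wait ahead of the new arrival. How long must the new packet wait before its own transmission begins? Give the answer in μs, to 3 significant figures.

Each queued packet: L/R = 352/658000000 = 0.534954 μs.
23 queued → 12.304 μs.
Plus remaining 12000 bits of current packet: 18.2371 μs.
Queuing delay = 30.5 μs.

30.5 μs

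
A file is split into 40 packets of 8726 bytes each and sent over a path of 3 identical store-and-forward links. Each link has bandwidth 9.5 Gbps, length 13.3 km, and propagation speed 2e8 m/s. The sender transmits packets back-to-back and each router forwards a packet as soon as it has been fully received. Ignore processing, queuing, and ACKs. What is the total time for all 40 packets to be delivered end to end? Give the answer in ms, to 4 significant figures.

0.5081 ms

Per-hop transmission t_tx = L/R = 69808/9500000000 = 0.00734821 ms.
Per-hop propagation t_prop = 13300/200000000 = 0.0665 ms.
Pipeline fill: first packet needs 3·t_tx to clear all hops; remaining 39 packets each add one t_tx.
Total = (3+40-1)·t_tx + 3·t_prop = 42·0.00734821 + 3·0.0665 = 0.5081 ms.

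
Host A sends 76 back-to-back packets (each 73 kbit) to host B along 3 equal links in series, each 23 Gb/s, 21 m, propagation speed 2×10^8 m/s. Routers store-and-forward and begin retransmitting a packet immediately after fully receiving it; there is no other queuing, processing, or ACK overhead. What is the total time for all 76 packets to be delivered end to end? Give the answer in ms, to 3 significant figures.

0.248 ms

Per-hop transmission t_tx = L/R = 73000/23000000000 = 0.00317391 ms.
Per-hop propagation t_prop = 21/200000000 = 0.000105 ms.
Pipeline fill: first packet needs 3·t_tx to clear all hops; remaining 75 packets each add one t_tx.
Total = (3+76-1)·t_tx + 3·t_prop = 78·0.00317391 + 3·0.000105 = 0.248 ms.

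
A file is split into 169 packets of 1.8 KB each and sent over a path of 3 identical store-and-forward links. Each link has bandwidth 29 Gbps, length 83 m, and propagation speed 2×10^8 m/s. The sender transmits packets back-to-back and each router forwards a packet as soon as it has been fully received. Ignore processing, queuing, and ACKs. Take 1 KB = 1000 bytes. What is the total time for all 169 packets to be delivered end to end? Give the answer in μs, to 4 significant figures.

86.16 μs

Per-hop transmission t_tx = L/R = 14400/29000000000 = 0.496552 μs.
Per-hop propagation t_prop = 83/200000000 = 0.415 μs.
Pipeline fill: first packet needs 3·t_tx to clear all hops; remaining 168 packets each add one t_tx.
Total = (3+169-1)·t_tx + 3·t_prop = 171·0.496552 + 3·0.415 = 86.16 μs.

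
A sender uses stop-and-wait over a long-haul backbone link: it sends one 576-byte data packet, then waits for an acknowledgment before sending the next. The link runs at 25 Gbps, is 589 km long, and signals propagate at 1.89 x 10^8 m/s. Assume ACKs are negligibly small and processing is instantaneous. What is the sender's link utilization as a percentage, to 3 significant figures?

0.00296 %

t_tx = L/R = 4608/25000000000 = 1.8432e-07 s.
t_prop = 589000/189000000 = 0.0031164 s; RTT = 0.0062328 s.
Cycle = t_tx + RTT = 0.00623299 s.
Utilization = t_tx / cycle = 1.8432e-07/0.00623299 = 0.00296 %.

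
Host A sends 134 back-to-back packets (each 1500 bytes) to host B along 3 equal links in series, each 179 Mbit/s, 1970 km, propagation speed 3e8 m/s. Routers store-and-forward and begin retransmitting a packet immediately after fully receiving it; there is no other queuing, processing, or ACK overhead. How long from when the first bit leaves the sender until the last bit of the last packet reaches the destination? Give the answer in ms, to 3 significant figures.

28.8 ms

Per-hop transmission t_tx = L/R = 12000/179000000 = 0.0670391 ms.
Per-hop propagation t_prop = 1970000/300000000 = 6.56667 ms.
Pipeline fill: first packet needs 3·t_tx to clear all hops; remaining 133 packets each add one t_tx.
Total = (3+134-1)·t_tx + 3·t_prop = 136·0.0670391 + 3·6.56667 = 28.8 ms.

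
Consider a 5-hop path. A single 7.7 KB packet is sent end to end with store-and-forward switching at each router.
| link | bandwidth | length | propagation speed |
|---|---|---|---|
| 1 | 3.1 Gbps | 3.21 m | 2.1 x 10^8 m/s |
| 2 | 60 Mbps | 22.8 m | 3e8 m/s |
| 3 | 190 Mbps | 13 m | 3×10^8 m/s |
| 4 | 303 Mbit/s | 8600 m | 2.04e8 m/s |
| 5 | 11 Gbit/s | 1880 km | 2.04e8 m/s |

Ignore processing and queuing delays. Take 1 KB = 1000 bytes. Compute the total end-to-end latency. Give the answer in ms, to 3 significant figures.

10.8 ms

L = 61600 bits.
Transmission delays (L/R per hop): 0.019871, 1.02667, 0.324211, 0.2033, 0.0056 ms; sum = 1.57965 ms.
Propagation delays (d/s per hop): 1.52857e-05, 7.6e-05, 4.33333e-05, 0.0421569, 9.21569 ms; sum = 9.25798 ms.
End-to-end = 10.8 ms.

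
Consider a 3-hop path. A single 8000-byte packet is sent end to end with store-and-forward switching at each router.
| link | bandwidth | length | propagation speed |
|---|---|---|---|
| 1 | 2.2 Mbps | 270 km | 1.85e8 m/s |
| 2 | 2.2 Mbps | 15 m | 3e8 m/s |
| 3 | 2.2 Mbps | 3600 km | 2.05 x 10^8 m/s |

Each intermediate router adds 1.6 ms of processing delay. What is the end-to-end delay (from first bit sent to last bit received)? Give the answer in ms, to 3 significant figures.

L = 8000 × 8 = 64000 bits.
Transmission delay per hop = L/R = 64000/2200000 = 29.0909 ms; 3 hops → 87.2727 ms.
Propagation delays (d/s per hop): 1.45946, 5e-05, 17.561 ms; sum = 19.0205 ms.
Processing at 2 router(s): 2 × 1.6 ms = 3.2 ms.
End-to-end = 109 ms.

109 ms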